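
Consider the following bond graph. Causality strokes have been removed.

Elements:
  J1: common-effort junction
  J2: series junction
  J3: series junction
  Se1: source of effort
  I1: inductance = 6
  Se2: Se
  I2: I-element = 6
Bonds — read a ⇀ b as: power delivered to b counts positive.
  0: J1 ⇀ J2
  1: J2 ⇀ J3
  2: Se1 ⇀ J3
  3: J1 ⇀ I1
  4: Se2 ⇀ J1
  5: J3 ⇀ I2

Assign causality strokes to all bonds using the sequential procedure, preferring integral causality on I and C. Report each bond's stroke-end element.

β2 stroke→J3  (Se1: effort source, stroke at far end)
β4 stroke→J1  (source Se2 imposes e)
β0 stroke→J2  (0-jn J1 has e-setter on 4)
β3 stroke→I1  (J1: bond 4 brought effort, rest push out)
β1 stroke→J3  (only one flow-in slot at J2)
β5 stroke→I2  (J3 needs exactly one f-in)

bond 0 stroke at J2
bond 1 stroke at J3
bond 2 stroke at J3
bond 3 stroke at I1
bond 4 stroke at J1
bond 5 stroke at I2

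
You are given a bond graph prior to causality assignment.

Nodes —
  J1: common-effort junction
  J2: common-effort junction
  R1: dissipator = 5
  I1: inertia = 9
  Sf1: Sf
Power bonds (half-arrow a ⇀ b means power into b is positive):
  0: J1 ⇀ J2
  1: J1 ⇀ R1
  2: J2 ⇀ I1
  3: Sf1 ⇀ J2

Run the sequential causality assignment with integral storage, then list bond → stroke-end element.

#3 stroke at Sf1  (Sf1 fixes flow; stroke at Sf1)
#2 stroke at I1  (prefer integral on I1)
#0 stroke at J2  (closing 0-jn rule on J2)
#1 stroke at J1  (closing 0-jn rule on J1)

b0 →J2
b1 →J1
b2 →I1
b3 →Sf1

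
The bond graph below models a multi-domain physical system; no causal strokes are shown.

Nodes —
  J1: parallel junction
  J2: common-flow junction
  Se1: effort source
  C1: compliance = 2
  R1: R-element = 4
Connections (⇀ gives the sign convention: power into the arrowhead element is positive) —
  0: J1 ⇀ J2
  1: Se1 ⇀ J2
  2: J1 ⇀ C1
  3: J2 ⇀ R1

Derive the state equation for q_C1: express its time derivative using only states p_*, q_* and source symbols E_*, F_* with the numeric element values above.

bond 1 stroke at J2  (Se1 (Se) sets effort on bond)
bond 2 stroke at J1  (C1 integral (e out))
bond 0 stroke at J2  (common-e at J1 fixed by 2)
bond 3 stroke at R1  (closing 1-jn rule on J2)

dq_C1/dt = -E_Se1/4 - q_C1/8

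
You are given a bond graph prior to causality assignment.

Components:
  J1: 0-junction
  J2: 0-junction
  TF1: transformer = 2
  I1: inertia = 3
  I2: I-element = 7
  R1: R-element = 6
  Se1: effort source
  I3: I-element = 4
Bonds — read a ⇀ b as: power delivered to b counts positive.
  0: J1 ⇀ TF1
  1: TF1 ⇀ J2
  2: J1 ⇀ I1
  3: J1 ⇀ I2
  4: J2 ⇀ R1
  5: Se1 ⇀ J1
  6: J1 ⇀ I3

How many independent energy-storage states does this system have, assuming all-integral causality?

b5 |J1  (Se1 fixes effort; stroke away)
b0 |TF1  (J1 effort already set via bond 5)
b2 |I1  (J1: bond 5 brought effort, rest push out)
b3 |I2  (0-jn J1 has e-setter on 5)
b6 |I3  (J1: bond 5 brought effort, rest push out)
b1 |J2  (TF1 one-in-one-out from 0)
b4 |R1  (0-jn J2 has e-setter on 1)

3  (I1, I2, I3 all integral)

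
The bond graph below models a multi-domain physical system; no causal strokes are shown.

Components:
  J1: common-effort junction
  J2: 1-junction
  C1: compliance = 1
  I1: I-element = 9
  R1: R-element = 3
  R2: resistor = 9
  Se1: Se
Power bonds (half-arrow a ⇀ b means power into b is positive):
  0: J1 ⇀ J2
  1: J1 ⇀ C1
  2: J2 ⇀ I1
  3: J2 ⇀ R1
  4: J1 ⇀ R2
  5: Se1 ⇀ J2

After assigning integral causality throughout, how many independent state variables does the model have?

2  (C1, I1 all integral)

β5 stroke at J2  (Se1 (Se) sets effort on bond)
β1 stroke at J1  (C1 integral (e out))
β0 stroke at J2  (common-e at J1 fixed by 1)
β4 stroke at R2  (0-jn J1 has e-setter on 1)
β2 stroke at I1  (I1 integral (f out))
β3 stroke at J2  (J2 flow already set via bond 2)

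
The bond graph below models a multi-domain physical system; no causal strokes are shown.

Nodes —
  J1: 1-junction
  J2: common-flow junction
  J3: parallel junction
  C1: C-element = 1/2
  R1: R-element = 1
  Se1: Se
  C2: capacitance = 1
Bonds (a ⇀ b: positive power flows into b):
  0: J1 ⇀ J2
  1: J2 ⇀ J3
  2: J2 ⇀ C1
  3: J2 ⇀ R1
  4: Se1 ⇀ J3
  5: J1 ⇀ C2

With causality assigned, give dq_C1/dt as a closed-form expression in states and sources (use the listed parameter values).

β4 →J3  (source Se1 imposes e)
β1 →J2  (common-e at J3 fixed by 4)
β2 →J2  (C1 outputs effort q/C1)
β5 →J1  (prefer integral on C2)
β0 →J2  (closing 1-jn rule on J1)
β3 →R1  (closing 1-jn rule on J2)

dq_C1/dt = -E_Se1 - 2*q_C1 - q_C2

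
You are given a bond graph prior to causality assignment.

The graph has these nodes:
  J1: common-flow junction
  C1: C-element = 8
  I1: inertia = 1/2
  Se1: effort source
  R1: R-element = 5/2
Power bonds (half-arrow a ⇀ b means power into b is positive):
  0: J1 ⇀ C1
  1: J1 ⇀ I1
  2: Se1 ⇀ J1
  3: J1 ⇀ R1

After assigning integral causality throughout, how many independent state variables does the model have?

β2 stroke→J1  (source Se1 imposes e)
β0 stroke→J1  (C1: C, integral causality)
β1 stroke→I1  (I1 integral (f out))
β3 stroke→J1  (1-jn J1 has f-setter on 1)

2  (C1, I1 all integral)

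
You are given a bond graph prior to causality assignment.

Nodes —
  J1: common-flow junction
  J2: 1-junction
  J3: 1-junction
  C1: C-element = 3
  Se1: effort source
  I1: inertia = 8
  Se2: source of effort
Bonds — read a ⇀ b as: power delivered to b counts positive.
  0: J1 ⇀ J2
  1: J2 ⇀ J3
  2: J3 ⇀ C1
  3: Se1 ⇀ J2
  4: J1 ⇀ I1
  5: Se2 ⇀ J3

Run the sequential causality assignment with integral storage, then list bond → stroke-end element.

β0 stroke at J1
β1 stroke at J2
β2 stroke at J3
β3 stroke at J2
β4 stroke at I1
β5 stroke at J3

β3 stroke at J2  (Se1 (Se) sets effort on bond)
β5 stroke at J3  (Se2: effort source, stroke at far end)
β2 stroke at J3  (C1: C, integral causality)
β1 stroke at J2  (closing 1-jn rule on J3)
β0 stroke at J1  (J2 needs exactly one f-in)
β4 stroke at I1  (closing 1-jn rule on J1)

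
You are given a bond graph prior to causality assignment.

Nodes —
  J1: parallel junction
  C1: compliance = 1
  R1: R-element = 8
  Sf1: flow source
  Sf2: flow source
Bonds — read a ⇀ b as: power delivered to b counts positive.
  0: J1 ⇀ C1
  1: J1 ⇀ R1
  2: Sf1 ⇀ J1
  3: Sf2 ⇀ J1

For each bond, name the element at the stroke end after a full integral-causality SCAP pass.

bond 0 stroke at J1
bond 1 stroke at R1
bond 2 stroke at Sf1
bond 3 stroke at Sf2

β2 stroke at Sf1  (source Sf1 imposes f)
β3 stroke at Sf2  (Sf2 fixes flow; stroke at Sf2)
β0 stroke at J1  (C1 outputs effort q/C1)
β1 stroke at R1  (J1: bond 0 brought effort, rest push out)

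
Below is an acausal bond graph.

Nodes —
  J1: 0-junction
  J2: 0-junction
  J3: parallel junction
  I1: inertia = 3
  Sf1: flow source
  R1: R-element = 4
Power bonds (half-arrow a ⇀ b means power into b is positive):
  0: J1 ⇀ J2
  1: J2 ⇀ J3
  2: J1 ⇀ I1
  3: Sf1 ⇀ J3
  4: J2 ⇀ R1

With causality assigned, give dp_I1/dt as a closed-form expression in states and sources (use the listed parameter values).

#3 stroke→Sf1  (Sf1: flow source, stroke at near end)
#1 stroke→J3  (J3 needs exactly one e-in)
#2 stroke→I1  (prefer integral on I1)
#0 stroke→J1  (closing 0-jn rule on J1)
#4 stroke→J2  (J2 needs exactly one e-in)

dp_I1/dt = 4*F_Sf1 - 4*p_I1/3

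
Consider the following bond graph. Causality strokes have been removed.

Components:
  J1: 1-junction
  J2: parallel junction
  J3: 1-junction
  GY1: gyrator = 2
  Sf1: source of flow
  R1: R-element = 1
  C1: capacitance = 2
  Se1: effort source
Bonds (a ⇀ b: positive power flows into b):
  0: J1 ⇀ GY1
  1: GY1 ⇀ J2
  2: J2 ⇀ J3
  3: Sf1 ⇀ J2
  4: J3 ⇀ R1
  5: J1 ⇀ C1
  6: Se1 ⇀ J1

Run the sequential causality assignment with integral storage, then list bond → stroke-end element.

b0 stroke at GY1
b1 stroke at GY1
b2 stroke at J2
b3 stroke at Sf1
b4 stroke at J3
b5 stroke at J1
b6 stroke at J1

b3 stroke→Sf1  (Sf1: flow source, stroke at near end)
b6 stroke→J1  (Se1 fixes effort; stroke away)
b5 stroke→J1  (C1 integral (e out))
b0 stroke→GY1  (J1: last free bond brings flow in)
b1 stroke→GY1  (GY GY1: same side as bond 0)
b2 stroke→J2  (J2: last free bond brings effort in)
b4 stroke→J3  (J3: bond 2 brought flow, rest push out)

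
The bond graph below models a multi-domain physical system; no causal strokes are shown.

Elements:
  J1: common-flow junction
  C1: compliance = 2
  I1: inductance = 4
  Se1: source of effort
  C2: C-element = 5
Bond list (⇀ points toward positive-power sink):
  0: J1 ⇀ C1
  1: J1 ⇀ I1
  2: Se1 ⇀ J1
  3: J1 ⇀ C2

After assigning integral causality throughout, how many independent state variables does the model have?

b2 |J1  (Se1 fixes effort; stroke away)
b0 |J1  (C1 outputs effort q/C1)
b1 |I1  (I1 integral (f out))
b3 |J1  (J1: bond 1 brought flow, rest push out)

3  (C1, C2, I1 all integral)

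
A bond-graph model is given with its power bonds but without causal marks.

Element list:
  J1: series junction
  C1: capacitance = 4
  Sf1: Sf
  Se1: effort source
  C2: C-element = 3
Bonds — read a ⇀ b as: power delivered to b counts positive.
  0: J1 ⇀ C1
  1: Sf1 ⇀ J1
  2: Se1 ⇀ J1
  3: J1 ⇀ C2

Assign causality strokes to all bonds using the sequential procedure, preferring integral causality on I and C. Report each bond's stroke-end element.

#0 |J1
#1 |Sf1
#2 |J1
#3 |J1

bond 1 stroke→Sf1  (Sf1 fixes flow; stroke at Sf1)
bond 2 stroke→J1  (Se1: effort source, stroke at far end)
bond 0 stroke→J1  (J1 flow already set via bond 1)
bond 3 stroke→J1  (J1 flow already set via bond 1)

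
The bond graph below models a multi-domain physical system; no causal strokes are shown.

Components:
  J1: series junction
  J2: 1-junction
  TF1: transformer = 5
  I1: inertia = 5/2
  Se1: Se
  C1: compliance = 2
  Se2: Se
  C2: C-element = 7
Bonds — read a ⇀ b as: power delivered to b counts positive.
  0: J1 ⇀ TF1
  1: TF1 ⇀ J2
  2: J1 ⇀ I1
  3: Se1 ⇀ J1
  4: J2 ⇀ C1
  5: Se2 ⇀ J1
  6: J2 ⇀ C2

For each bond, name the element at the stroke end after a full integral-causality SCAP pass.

#3 stroke→J1  (Se1: effort source, stroke at far end)
#5 stroke→J1  (Se2: effort source, stroke at far end)
#2 stroke→I1  (prefer integral on I1)
#0 stroke→J1  (1-jn J1 has f-setter on 2)
#1 stroke→TF1  (TF1: transformer flips bond 0)
#4 stroke→J2  (J2: bond 1 brought flow, rest push out)
#6 stroke→J2  (J2: bond 1 brought flow, rest push out)

#0 stroke→J1
#1 stroke→TF1
#2 stroke→I1
#3 stroke→J1
#4 stroke→J2
#5 stroke→J1
#6 stroke→J2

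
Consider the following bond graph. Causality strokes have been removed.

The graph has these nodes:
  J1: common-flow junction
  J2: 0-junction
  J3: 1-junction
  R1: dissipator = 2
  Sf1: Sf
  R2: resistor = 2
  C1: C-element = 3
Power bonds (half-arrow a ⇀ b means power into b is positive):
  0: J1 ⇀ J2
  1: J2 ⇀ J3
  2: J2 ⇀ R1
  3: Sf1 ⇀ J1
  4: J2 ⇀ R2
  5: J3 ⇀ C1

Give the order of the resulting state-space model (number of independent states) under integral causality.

b3 stroke at Sf1  (Sf1: flow source, stroke at near end)
b0 stroke at J1  (common-f at J1 fixed by 3)
b5 stroke at J3  (prefer integral on C1)
b1 stroke at J2  (J3: last free bond brings flow in)
b2 stroke at R1  (common-e at J2 fixed by 1)
b4 stroke at R2  (J2 effort already set via bond 1)

1  (C1 all integral)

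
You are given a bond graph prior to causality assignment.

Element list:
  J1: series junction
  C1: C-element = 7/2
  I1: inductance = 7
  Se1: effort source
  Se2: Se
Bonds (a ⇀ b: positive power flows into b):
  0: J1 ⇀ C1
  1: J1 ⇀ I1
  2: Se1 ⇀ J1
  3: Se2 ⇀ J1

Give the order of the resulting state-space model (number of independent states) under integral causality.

#2 stroke at J1  (Se1 fixes effort; stroke away)
#3 stroke at J1  (Se2: effort source, stroke at far end)
#0 stroke at J1  (C1 outputs effort q/C1)
#1 stroke at I1  (J1 needs exactly one f-in)

2  (C1, I1 all integral)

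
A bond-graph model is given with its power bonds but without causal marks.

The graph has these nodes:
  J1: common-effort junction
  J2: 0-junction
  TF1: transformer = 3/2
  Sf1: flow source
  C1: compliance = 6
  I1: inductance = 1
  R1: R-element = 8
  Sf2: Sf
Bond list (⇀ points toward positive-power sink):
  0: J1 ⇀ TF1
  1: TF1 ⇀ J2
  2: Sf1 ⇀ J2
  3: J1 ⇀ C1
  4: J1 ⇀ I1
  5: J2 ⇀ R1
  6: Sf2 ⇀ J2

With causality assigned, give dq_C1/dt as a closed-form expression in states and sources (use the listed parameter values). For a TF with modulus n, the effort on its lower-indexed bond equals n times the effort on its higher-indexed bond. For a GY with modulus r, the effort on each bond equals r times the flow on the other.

b2 |Sf1  (Sf1 fixes flow; stroke at Sf1)
b6 |Sf2  (Sf2 fixes flow; stroke at Sf2)
b3 |J1  (C1: C, integral causality)
b0 |TF1  (J1 effort already set via bond 3)
b4 |I1  (J1 effort already set via bond 3)
b1 |J2  (TF TF1: opposite of bond 0)
b5 |R1  (J2: bond 1 brought effort, rest push out)

dq_C1/dt = 2*F_Sf1/3 + 2*F_Sf2/3 - p_I1 - q_C1/108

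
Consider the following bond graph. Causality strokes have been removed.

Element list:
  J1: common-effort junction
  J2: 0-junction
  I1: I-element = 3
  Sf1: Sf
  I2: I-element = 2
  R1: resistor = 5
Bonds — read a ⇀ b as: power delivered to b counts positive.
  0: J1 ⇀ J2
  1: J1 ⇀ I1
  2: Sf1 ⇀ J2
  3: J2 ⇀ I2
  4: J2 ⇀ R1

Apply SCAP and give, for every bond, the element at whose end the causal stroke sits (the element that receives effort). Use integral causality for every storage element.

#0 |J1
#1 |I1
#2 |Sf1
#3 |I2
#4 |J2

b2 stroke→Sf1  (source Sf1 imposes f)
b1 stroke→I1  (I1 outputs flow p/I1)
b0 stroke→J1  (J1: last free bond brings effort in)
b3 stroke→I2  (prefer integral on I2)
b4 stroke→J2  (only one effort-in slot at J2)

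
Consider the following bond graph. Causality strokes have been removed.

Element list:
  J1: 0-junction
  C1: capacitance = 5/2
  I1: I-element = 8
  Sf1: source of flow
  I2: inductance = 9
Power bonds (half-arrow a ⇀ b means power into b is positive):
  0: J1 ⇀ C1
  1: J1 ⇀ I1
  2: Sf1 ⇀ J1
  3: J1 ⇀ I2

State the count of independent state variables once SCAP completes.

3  (C1, I1, I2 all integral)

β2 stroke→Sf1  (Sf1 fixes flow; stroke at Sf1)
β0 stroke→J1  (C1: C, integral causality)
β1 stroke→I1  (J1 effort already set via bond 0)
β3 stroke→I2  (J1 effort already set via bond 0)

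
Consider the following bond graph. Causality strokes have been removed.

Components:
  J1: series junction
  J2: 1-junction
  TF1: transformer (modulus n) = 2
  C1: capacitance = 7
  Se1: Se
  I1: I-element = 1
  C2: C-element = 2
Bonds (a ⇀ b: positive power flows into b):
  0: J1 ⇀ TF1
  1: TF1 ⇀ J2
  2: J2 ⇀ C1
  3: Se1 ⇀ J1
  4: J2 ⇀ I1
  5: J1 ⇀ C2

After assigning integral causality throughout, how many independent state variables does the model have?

3  (C1, C2, I1 all integral)

β3 |J1  (Se1: effort source, stroke at far end)
β2 |J2  (C1 outputs effort q/C1)
β4 |I1  (I1: I, integral causality)
β1 |J2  (1-jn J2 has f-setter on 4)
β0 |TF1  (through TF1, causality passes straight; one stroke at TF1)
β5 |J1  (1-jn J1 has f-setter on 0)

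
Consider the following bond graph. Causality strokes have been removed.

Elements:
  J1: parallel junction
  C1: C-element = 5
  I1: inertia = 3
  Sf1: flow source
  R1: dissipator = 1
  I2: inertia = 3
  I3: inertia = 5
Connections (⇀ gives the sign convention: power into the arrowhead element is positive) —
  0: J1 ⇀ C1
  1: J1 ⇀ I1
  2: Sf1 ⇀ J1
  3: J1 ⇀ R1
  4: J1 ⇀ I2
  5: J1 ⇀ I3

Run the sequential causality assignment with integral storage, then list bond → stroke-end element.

b2 stroke→Sf1  (source Sf1 imposes f)
b0 stroke→J1  (C1 outputs effort q/C1)
b1 stroke→I1  (J1 effort already set via bond 0)
b3 stroke→R1  (J1: bond 0 brought effort, rest push out)
b4 stroke→I2  (common-e at J1 fixed by 0)
b5 stroke→I3  (common-e at J1 fixed by 0)

#0 stroke at J1
#1 stroke at I1
#2 stroke at Sf1
#3 stroke at R1
#4 stroke at I2
#5 stroke at I3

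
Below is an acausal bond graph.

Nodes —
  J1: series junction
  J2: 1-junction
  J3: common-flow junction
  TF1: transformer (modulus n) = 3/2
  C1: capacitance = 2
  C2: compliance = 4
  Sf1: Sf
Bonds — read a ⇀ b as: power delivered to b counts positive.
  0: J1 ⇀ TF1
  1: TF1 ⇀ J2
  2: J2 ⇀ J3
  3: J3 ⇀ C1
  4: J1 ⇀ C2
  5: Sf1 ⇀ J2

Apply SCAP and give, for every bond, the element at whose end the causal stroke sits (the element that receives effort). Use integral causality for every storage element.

#0 |TF1
#1 |J2
#2 |J2
#3 |J3
#4 |J1
#5 |Sf1

#5 →Sf1  (source Sf1 imposes f)
#1 →J2  (1-jn J2 has f-setter on 5)
#2 →J2  (J2: bond 5 brought flow, rest push out)
#3 →J3  (J3: bond 2 brought flow, rest push out)
#0 →TF1  (TF1 one-in-one-out from 1)
#4 →J1  (J1 flow already set via bond 0)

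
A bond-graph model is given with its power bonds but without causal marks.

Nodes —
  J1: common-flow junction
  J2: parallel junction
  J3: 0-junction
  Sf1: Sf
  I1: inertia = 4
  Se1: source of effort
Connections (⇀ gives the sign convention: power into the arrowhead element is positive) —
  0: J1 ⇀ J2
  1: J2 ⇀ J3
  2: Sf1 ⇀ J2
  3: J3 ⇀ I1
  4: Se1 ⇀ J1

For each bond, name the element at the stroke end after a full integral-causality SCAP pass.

β2 stroke→Sf1  (Sf1 (Sf) sets flow on bond)
β4 stroke→J1  (source Se1 imposes e)
β0 stroke→J2  (J1: last free bond brings flow in)
β1 stroke→J3  (common-e at J2 fixed by 0)
β3 stroke→I1  (common-e at J3 fixed by 1)

bond 0 stroke at J2
bond 1 stroke at J3
bond 2 stroke at Sf1
bond 3 stroke at I1
bond 4 stroke at J1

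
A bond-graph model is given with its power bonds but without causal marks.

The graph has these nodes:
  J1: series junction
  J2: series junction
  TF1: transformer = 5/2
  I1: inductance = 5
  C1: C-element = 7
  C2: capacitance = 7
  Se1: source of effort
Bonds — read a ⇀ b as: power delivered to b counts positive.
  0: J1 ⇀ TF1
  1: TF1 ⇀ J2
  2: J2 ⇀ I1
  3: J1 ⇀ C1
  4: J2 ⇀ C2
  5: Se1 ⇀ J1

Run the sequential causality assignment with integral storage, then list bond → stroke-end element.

#0 →TF1
#1 →J2
#2 →I1
#3 →J1
#4 →J2
#5 →J1

b5 stroke→J1  (source Se1 imposes e)
b2 stroke→I1  (I1 outputs flow p/I1)
b1 stroke→J2  (1-jn J2 has f-setter on 2)
b4 stroke→J2  (J2: bond 2 brought flow, rest push out)
b0 stroke→TF1  (TF TF1: opposite of bond 1)
b3 stroke→J1  (J1 flow already set via bond 0)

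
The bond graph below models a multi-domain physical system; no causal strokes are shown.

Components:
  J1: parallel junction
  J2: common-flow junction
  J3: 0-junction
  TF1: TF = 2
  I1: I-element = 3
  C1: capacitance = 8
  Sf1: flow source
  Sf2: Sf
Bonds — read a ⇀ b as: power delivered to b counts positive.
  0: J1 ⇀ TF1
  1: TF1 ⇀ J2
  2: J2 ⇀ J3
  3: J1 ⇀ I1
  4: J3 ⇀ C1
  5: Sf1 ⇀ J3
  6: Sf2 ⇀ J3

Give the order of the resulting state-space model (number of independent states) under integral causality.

2  (C1, I1 all integral)

β5 stroke at Sf1  (Sf1 fixes flow; stroke at Sf1)
β6 stroke at Sf2  (Sf2: flow source, stroke at near end)
β3 stroke at I1  (I1: I, integral causality)
β0 stroke at J1  (closing 0-jn rule on J1)
β1 stroke at TF1  (through TF1, causality passes straight; one stroke at TF1)
β2 stroke at J2  (common-f at J2 fixed by 1)
β4 stroke at J3  (only one effort-in slot at J3)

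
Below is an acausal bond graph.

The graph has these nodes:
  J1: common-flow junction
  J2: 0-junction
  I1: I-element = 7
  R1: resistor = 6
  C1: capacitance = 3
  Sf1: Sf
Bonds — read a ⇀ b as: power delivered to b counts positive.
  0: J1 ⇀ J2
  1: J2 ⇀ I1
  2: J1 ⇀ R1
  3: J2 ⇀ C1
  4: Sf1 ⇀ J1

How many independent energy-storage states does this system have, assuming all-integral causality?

2  (C1, I1 all integral)

b4 stroke→Sf1  (Sf1 (Sf) sets flow on bond)
b0 stroke→J1  (J1 flow already set via bond 4)
b2 stroke→J1  (J1: bond 4 brought flow, rest push out)
b1 stroke→I1  (I1: I, integral causality)
b3 stroke→J2  (J2 needs exactly one e-in)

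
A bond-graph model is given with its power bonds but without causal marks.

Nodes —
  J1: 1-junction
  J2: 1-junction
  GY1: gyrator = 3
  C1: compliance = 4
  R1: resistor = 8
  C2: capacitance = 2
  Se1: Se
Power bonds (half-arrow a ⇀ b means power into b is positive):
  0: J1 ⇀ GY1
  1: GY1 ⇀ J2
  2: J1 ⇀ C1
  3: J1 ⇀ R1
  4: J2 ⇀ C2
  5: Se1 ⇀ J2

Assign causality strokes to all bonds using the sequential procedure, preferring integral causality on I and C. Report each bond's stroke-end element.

β5 stroke→J2  (Se1 (Se) sets effort on bond)
β2 stroke→J1  (C1: C, integral causality)
β4 stroke→J2  (C2 outputs effort q/C2)
β1 stroke→GY1  (only one flow-in slot at J2)
β0 stroke→GY1  (GY GY1: same side as bond 1)
β3 stroke→J1  (1-jn J1 has f-setter on 0)

b0 stroke at GY1
b1 stroke at GY1
b2 stroke at J1
b3 stroke at J1
b4 stroke at J2
b5 stroke at J2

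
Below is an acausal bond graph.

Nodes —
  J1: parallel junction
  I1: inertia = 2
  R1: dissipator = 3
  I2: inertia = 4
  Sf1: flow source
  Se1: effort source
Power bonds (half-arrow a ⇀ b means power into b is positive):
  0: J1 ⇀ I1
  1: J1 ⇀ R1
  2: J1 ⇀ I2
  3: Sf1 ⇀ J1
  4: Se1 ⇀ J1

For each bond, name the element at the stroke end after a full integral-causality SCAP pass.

β3 stroke→Sf1  (Sf1 (Sf) sets flow on bond)
β4 stroke→J1  (Se1 fixes effort; stroke away)
β0 stroke→I1  (common-e at J1 fixed by 4)
β1 stroke→R1  (J1: bond 4 brought effort, rest push out)
β2 stroke→I2  (J1 effort already set via bond 4)

b0 →I1
b1 →R1
b2 →I2
b3 →Sf1
b4 →J1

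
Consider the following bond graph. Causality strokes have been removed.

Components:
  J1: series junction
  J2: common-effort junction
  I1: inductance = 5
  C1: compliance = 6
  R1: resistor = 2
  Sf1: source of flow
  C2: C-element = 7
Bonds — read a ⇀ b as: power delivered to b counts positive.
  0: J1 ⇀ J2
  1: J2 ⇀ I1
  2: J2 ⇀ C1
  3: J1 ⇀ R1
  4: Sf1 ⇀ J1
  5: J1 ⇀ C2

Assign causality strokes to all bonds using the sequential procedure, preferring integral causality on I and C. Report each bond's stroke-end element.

#4 |Sf1  (source Sf1 imposes f)
#0 |J1  (J1 flow already set via bond 4)
#3 |J1  (J1 flow already set via bond 4)
#5 |J1  (1-jn J1 has f-setter on 4)
#1 |I1  (prefer integral on I1)
#2 |J2  (J2 needs exactly one e-in)

bond 0 |J1
bond 1 |I1
bond 2 |J2
bond 3 |J1
bond 4 |Sf1
bond 5 |J1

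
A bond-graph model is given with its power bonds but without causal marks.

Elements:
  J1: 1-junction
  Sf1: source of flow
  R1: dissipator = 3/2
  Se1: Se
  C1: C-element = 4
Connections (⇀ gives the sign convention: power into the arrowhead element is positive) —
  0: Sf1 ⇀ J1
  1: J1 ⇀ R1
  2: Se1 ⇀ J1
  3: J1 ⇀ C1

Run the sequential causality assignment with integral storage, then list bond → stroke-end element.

#0 |Sf1  (Sf1: flow source, stroke at near end)
#2 |J1  (source Se1 imposes e)
#1 |J1  (J1: bond 0 brought flow, rest push out)
#3 |J1  (1-jn J1 has f-setter on 0)

bond 0 stroke→Sf1
bond 1 stroke→J1
bond 2 stroke→J1
bond 3 stroke→J1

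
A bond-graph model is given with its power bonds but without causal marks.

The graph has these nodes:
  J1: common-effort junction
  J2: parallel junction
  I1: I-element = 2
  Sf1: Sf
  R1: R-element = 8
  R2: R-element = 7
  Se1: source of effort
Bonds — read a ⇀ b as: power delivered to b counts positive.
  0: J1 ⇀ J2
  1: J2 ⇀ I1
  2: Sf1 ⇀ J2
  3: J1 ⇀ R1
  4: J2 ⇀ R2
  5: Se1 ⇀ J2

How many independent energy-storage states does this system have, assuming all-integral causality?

1  (I1 all integral)

β2 stroke at Sf1  (Sf1: flow source, stroke at near end)
β5 stroke at J2  (Se1 fixes effort; stroke away)
β0 stroke at J1  (J2 effort already set via bond 5)
β1 stroke at I1  (common-e at J2 fixed by 5)
β4 stroke at R2  (J2 effort already set via bond 5)
β3 stroke at R1  (0-jn J1 has e-setter on 0)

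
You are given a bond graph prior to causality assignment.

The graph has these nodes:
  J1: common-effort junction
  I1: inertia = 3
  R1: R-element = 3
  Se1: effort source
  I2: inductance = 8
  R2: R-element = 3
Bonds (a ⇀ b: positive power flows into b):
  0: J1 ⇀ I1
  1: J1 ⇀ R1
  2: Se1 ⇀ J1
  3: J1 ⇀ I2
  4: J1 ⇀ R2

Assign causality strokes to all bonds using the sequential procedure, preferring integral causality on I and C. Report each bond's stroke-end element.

b2 stroke at J1  (Se1 (Se) sets effort on bond)
b0 stroke at I1  (common-e at J1 fixed by 2)
b1 stroke at R1  (J1: bond 2 brought effort, rest push out)
b3 stroke at I2  (0-jn J1 has e-setter on 2)
b4 stroke at R2  (J1 effort already set via bond 2)

b0 stroke at I1
b1 stroke at R1
b2 stroke at J1
b3 stroke at I2
b4 stroke at R2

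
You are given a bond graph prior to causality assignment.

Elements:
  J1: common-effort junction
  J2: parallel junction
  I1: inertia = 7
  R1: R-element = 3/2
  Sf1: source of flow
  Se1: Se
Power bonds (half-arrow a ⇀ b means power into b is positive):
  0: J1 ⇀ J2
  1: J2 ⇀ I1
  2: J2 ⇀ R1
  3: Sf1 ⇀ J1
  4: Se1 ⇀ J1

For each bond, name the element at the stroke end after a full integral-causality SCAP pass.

#0 |J2
#1 |I1
#2 |R1
#3 |Sf1
#4 |J1

b3 |Sf1  (Sf1: flow source, stroke at near end)
b4 |J1  (Se1: effort source, stroke at far end)
b0 |J2  (0-jn J1 has e-setter on 4)
b1 |I1  (common-e at J2 fixed by 0)
b2 |R1  (J2 effort already set via bond 0)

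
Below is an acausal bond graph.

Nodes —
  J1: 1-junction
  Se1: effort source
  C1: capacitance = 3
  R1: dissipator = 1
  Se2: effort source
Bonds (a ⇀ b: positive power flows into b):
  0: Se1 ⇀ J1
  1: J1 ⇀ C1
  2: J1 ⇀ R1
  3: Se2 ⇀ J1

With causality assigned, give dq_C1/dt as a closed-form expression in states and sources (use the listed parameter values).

dq_C1/dt = E_Se1 + E_Se2 - q_C1/3

b0 stroke at J1  (source Se1 imposes e)
b3 stroke at J1  (Se2 fixes effort; stroke away)
b1 stroke at J1  (prefer integral on C1)
b2 stroke at R1  (J1 needs exactly one f-in)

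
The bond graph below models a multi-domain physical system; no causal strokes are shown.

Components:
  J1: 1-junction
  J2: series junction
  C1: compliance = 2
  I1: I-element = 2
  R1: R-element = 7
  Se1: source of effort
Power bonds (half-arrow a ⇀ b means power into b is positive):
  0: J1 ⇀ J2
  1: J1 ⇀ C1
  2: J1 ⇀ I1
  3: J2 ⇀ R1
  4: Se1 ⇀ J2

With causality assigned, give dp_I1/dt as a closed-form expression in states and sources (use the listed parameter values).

dp_I1/dt = E_Se1 - 7*p_I1/2 - q_C1/2

#4 |J2  (Se1 fixes effort; stroke away)
#1 |J1  (C1 integral (e out))
#2 |I1  (I1: I, integral causality)
#0 |J1  (J1 flow already set via bond 2)
#3 |J2  (J2: bond 0 brought flow, rest push out)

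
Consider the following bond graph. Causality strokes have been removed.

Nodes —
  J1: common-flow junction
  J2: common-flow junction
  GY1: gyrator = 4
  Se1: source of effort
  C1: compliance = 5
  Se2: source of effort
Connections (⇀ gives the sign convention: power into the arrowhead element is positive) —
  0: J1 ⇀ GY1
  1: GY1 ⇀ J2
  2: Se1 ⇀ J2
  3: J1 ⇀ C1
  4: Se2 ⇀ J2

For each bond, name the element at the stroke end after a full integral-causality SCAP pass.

b0 stroke→GY1
b1 stroke→GY1
b2 stroke→J2
b3 stroke→J1
b4 stroke→J2

β2 →J2  (source Se1 imposes e)
β4 →J2  (Se2: effort source, stroke at far end)
β1 →GY1  (only one flow-in slot at J2)
β0 →GY1  (GY1: gyrator matches bond 1)
β3 →J1  (1-jn J1 has f-setter on 0)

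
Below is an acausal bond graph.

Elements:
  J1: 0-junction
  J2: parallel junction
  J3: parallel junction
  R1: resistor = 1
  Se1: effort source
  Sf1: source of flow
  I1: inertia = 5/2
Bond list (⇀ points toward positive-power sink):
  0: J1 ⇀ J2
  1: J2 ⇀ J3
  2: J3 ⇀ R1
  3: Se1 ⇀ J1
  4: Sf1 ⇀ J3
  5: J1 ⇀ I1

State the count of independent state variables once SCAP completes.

1  (I1 all integral)

b3 stroke at J1  (Se1 (Se) sets effort on bond)
b4 stroke at Sf1  (Sf1 (Sf) sets flow on bond)
b0 stroke at J2  (J1 effort already set via bond 3)
b5 stroke at I1  (0-jn J1 has e-setter on 3)
b1 stroke at J3  (J2: bond 0 brought effort, rest push out)
b2 stroke at R1  (0-jn J3 has e-setter on 1)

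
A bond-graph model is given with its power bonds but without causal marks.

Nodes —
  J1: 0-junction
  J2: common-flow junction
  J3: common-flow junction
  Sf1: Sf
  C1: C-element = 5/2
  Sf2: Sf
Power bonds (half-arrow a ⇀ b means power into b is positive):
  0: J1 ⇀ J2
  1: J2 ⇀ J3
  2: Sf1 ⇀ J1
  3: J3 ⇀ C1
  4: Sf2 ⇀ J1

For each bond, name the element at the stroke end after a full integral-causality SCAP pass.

b2 stroke at Sf1  (Sf1 (Sf) sets flow on bond)
b4 stroke at Sf2  (source Sf2 imposes f)
b0 stroke at J1  (J1: last free bond brings effort in)
b1 stroke at J2  (J2: bond 0 brought flow, rest push out)
b3 stroke at J3  (J3: bond 1 brought flow, rest push out)

bond 0 |J1
bond 1 |J2
bond 2 |Sf1
bond 3 |J3
bond 4 |Sf2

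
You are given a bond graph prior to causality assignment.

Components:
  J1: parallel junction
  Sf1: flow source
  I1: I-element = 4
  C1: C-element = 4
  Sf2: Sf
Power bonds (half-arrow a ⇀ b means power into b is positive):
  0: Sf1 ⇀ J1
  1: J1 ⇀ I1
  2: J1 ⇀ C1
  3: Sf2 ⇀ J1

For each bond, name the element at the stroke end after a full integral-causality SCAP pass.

b0 stroke→Sf1  (Sf1: flow source, stroke at near end)
b3 stroke→Sf2  (Sf2 (Sf) sets flow on bond)
b1 stroke→I1  (I1 outputs flow p/I1)
b2 stroke→J1  (J1 needs exactly one e-in)

b0 stroke at Sf1
b1 stroke at I1
b2 stroke at J1
b3 stroke at Sf2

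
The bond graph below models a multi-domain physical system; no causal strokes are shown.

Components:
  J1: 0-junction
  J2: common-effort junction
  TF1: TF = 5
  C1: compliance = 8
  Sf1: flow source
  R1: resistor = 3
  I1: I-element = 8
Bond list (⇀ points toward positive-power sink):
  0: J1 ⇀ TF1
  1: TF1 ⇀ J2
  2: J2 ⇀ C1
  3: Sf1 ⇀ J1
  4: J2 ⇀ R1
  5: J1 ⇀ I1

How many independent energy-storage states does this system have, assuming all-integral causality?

2  (C1, I1 all integral)

β3 →Sf1  (Sf1 (Sf) sets flow on bond)
β2 →J2  (C1 integral (e out))
β1 →TF1  (J2 effort already set via bond 2)
β4 →R1  (common-e at J2 fixed by 2)
β0 →J1  (TF1: transformer flips bond 1)
β5 →I1  (J1: bond 0 brought effort, rest push out)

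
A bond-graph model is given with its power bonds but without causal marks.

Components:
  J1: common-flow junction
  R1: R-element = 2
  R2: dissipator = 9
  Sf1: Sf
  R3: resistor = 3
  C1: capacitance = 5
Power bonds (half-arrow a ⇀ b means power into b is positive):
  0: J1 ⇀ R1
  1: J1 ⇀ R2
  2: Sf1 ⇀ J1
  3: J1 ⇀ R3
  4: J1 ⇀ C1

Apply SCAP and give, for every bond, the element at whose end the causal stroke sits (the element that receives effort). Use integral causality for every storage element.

b2 stroke→Sf1  (source Sf1 imposes f)
b0 stroke→J1  (1-jn J1 has f-setter on 2)
b1 stroke→J1  (J1 flow already set via bond 2)
b3 stroke→J1  (common-f at J1 fixed by 2)
b4 stroke→J1  (J1 flow already set via bond 2)

β0 stroke→J1
β1 stroke→J1
β2 stroke→Sf1
β3 stroke→J1
β4 stroke→J1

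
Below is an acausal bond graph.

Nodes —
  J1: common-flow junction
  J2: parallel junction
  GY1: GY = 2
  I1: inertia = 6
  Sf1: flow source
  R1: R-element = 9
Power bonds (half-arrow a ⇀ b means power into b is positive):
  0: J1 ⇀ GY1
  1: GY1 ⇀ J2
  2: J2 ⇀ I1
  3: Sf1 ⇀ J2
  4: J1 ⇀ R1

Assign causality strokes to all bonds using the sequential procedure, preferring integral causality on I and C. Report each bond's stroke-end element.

bond 0 |J1
bond 1 |J2
bond 2 |I1
bond 3 |Sf1
bond 4 |R1

b3 stroke→Sf1  (Sf1 (Sf) sets flow on bond)
b2 stroke→I1  (prefer integral on I1)
b1 stroke→J2  (J2: last free bond brings effort in)
b0 stroke→J1  (GY1: gyrator matches bond 1)
b4 stroke→R1  (J1 needs exactly one f-in)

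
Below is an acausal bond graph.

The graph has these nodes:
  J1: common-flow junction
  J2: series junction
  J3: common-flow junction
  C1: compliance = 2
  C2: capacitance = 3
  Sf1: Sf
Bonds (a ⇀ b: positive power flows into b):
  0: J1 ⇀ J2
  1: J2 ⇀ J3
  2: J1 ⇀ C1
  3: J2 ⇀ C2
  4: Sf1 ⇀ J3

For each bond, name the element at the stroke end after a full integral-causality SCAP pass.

#0 →J2
#1 →J3
#2 →J1
#3 →J2
#4 →Sf1

β4 →Sf1  (Sf1 (Sf) sets flow on bond)
β1 →J3  (J3: bond 4 brought flow, rest push out)
β0 →J2  (J2 flow already set via bond 1)
β3 →J2  (J2: bond 1 brought flow, rest push out)
β2 →J1  (J1 flow already set via bond 0)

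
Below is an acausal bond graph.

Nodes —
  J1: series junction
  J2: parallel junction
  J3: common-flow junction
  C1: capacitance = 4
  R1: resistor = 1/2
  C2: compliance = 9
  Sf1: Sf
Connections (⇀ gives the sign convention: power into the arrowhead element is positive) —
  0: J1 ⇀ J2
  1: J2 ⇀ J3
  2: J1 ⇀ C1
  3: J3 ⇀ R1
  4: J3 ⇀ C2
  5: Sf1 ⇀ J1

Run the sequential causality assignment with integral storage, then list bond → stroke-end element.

b0 →J1
b1 →J2
b2 →J1
b3 →J3
b4 →J3
b5 →Sf1

b5 stroke→Sf1  (source Sf1 imposes f)
b0 stroke→J1  (1-jn J1 has f-setter on 5)
b2 stroke→J1  (J1 flow already set via bond 5)
b1 stroke→J2  (closing 0-jn rule on J2)
b3 stroke→J3  (J3: bond 1 brought flow, rest push out)
b4 stroke→J3  (J3: bond 1 brought flow, rest push out)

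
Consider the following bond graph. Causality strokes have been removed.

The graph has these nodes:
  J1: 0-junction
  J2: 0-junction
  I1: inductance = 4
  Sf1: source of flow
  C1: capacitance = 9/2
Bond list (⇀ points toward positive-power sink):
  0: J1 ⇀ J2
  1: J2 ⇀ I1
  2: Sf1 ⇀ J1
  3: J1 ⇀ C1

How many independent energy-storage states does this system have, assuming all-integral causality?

β2 →Sf1  (Sf1 (Sf) sets flow on bond)
β1 →I1  (I1 integral (f out))
β0 →J2  (closing 0-jn rule on J2)
β3 →J1  (only one effort-in slot at J1)

2  (C1, I1 all integral)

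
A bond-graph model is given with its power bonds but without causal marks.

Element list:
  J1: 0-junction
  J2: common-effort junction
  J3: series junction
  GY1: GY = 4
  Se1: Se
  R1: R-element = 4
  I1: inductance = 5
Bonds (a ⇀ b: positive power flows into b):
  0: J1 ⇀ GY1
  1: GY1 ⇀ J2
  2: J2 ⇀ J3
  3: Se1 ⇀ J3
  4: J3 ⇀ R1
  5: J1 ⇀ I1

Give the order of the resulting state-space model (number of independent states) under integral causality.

#3 →J3  (Se1 (Se) sets effort on bond)
#5 →I1  (I1 outputs flow p/I1)
#0 →J1  (only one effort-in slot at J1)
#1 →J2  (GY1: gyrator matches bond 0)
#2 →J3  (common-e at J2 fixed by 1)
#4 →R1  (J3: last free bond brings flow in)

1  (I1 all integral)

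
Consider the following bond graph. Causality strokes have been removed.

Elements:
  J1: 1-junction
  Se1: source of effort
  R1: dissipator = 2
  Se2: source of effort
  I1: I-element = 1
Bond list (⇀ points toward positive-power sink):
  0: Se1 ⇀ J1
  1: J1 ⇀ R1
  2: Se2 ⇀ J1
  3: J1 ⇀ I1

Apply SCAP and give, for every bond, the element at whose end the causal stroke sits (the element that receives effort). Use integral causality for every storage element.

bond 0 →J1
bond 1 →J1
bond 2 →J1
bond 3 →I1

b0 |J1  (Se1: effort source, stroke at far end)
b2 |J1  (source Se2 imposes e)
b3 |I1  (I1 outputs flow p/I1)
b1 |J1  (J1 flow already set via bond 3)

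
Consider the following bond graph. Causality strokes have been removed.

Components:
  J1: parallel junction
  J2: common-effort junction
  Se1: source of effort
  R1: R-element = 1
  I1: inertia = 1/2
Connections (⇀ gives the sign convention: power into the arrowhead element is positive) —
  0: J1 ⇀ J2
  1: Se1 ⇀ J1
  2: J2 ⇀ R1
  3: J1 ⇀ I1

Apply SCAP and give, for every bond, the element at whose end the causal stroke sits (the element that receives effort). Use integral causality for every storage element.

b0 stroke at J2
b1 stroke at J1
b2 stroke at R1
b3 stroke at I1

#1 stroke→J1  (source Se1 imposes e)
#0 stroke→J2  (J1 effort already set via bond 1)
#3 stroke→I1  (0-jn J1 has e-setter on 1)
#2 stroke→R1  (0-jn J2 has e-setter on 0)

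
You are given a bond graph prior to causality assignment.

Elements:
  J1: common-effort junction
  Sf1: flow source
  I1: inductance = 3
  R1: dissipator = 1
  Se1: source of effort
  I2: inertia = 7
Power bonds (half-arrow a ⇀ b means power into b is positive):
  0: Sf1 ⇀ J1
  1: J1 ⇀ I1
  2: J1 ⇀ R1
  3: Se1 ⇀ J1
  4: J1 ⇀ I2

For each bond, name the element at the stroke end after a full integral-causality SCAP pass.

bond 0 →Sf1
bond 1 →I1
bond 2 →R1
bond 3 →J1
bond 4 →I2

#0 →Sf1  (Sf1 (Sf) sets flow on bond)
#3 →J1  (source Se1 imposes e)
#1 →I1  (J1 effort already set via bond 3)
#2 →R1  (common-e at J1 fixed by 3)
#4 →I2  (common-e at J1 fixed by 3)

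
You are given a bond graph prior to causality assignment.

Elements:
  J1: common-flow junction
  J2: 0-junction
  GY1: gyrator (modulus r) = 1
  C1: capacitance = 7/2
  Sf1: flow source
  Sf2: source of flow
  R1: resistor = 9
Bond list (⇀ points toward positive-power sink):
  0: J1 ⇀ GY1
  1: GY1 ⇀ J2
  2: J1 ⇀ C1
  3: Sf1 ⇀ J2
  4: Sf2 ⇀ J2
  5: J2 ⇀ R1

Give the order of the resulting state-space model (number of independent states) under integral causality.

#3 stroke at Sf1  (source Sf1 imposes f)
#4 stroke at Sf2  (source Sf2 imposes f)
#2 stroke at J1  (C1 outputs effort q/C1)
#0 stroke at GY1  (closing 1-jn rule on J1)
#1 stroke at GY1  (GY1 both-in/both-out from 0)
#5 stroke at J2  (closing 0-jn rule on J2)

1  (C1 all integral)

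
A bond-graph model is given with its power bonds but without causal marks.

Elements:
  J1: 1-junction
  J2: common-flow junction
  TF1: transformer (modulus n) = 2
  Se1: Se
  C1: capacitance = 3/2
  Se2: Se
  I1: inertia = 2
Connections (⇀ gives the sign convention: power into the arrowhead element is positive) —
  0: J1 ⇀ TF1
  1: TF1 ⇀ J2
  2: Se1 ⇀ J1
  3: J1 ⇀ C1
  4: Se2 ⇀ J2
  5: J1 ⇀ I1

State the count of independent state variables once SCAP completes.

2  (C1, I1 all integral)

β2 |J1  (Se1 fixes effort; stroke away)
β4 |J2  (Se2 fixes effort; stroke away)
β1 |TF1  (J2: last free bond brings flow in)
β0 |J1  (TF1: transformer flips bond 1)
β3 |J1  (C1: C, integral causality)
β5 |I1  (closing 1-jn rule on J1)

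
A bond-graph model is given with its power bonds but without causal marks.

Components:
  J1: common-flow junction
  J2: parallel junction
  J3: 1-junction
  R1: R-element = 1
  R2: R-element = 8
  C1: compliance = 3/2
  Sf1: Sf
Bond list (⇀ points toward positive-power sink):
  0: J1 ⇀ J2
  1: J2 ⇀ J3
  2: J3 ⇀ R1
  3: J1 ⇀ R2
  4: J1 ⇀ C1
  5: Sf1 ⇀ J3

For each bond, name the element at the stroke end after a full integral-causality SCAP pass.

b0 stroke→J2
b1 stroke→J3
b2 stroke→J3
b3 stroke→J1
b4 stroke→J1
b5 stroke→Sf1

#5 stroke→Sf1  (Sf1 (Sf) sets flow on bond)
#1 stroke→J3  (1-jn J3 has f-setter on 5)
#2 stroke→J3  (J3 flow already set via bond 5)
#0 stroke→J2  (closing 0-jn rule on J2)
#3 stroke→J1  (common-f at J1 fixed by 0)
#4 stroke→J1  (J1: bond 0 brought flow, rest push out)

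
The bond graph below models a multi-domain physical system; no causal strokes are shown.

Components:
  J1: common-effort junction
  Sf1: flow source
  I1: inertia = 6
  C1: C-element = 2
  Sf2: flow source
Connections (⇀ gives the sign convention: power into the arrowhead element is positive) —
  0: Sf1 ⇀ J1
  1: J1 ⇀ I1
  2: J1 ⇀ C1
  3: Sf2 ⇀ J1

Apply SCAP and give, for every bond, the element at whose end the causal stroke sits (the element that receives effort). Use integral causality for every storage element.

β0 stroke→Sf1  (Sf1 (Sf) sets flow on bond)
β3 stroke→Sf2  (source Sf2 imposes f)
β1 stroke→I1  (prefer integral on I1)
β2 stroke→J1  (J1 needs exactly one e-in)

β0 stroke→Sf1
β1 stroke→I1
β2 stroke→J1
β3 stroke→Sf2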